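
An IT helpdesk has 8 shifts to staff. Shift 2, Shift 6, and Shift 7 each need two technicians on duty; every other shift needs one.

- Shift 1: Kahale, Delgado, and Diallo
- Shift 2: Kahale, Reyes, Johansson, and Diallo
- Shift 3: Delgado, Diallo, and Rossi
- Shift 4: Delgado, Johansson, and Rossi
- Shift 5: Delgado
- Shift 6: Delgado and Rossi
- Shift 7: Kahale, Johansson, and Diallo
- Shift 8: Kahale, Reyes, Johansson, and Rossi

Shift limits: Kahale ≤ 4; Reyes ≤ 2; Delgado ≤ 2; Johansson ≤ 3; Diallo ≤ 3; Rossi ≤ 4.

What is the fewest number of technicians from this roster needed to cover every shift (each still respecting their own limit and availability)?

11 slots to fill and no one can take more than 4, so at least ⌈11/4⌉ = 3 technicians are needed.
Shifts {Shift 2, Shift 6} need 4 slots, but among the technicians available for them (Kahale, Reyes, Delgado, Johansson, Diallo, and Rossi) any 3 together supply at most 3. So 3 technicians are not enough.
Kahale, Delgado, Johansson, and Rossi alone can cover everything: Shift 1→Kahale, Shift 2→Kahale+Johansson, Shift 3→Rossi, Shift 4→Johansson, Shift 5→Delgado, Shift 6→Delgado+Rossi, Shift 7→Kahale+Johansson, Shift 8→Kahale.

4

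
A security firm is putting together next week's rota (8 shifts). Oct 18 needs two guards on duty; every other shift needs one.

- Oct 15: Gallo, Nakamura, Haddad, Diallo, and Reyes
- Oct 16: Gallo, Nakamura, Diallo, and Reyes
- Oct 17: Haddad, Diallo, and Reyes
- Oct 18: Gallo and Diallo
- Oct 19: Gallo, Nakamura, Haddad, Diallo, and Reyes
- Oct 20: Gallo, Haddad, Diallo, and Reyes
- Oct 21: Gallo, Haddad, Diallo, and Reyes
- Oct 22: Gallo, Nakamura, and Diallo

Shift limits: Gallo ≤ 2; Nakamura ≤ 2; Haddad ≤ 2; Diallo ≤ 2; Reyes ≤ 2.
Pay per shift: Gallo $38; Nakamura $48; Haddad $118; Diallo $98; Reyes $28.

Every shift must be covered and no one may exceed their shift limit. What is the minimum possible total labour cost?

$542

Oct 18 can only be covered by Gallo and Diallo, so that assignment is forced.
Picking the cheapest available guard for each shift independently would cost $342, but that ignores the shift limits.
An optimal schedule: Oct 15→Nakamura, Oct 16→Reyes, Oct 17→Reyes, Oct 18→Gallo+Diallo, Oct 19→Nakamura, Oct 20→Diallo, Oct 21→Haddad, Oct 22→Gallo.
Total: 48 + 28 + 28 + 38 + 98 + 48 + 98 + 118 + 38 = $542.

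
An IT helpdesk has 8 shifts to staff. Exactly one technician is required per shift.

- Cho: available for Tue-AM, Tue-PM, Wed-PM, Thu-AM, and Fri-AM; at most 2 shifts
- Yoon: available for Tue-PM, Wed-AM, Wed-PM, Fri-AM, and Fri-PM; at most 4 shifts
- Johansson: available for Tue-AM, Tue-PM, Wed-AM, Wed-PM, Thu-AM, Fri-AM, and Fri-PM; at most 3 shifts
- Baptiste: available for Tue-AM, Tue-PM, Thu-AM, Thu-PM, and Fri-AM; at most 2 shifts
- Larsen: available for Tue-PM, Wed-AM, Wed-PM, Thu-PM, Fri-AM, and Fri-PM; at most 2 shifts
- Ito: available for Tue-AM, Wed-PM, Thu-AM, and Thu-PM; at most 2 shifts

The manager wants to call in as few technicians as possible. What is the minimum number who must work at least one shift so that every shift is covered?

8 slots to fill and no one can take more than 4, so at least ⌈8/4⌉ = 2 technicians are needed.
Any 2 technicians together have capacity at most 4+3 = 7 < 8 slots, so 2 can never suffice.
Cho, Yoon, and Baptiste alone can cover everything: Tue-AM→Cho, Tue-PM→Yoon, Wed-AM→Yoon, Wed-PM→Cho, Thu-AM→Baptiste, Thu-PM→Baptiste, Fri-AM→Yoon, Fri-PM→Yoon.

3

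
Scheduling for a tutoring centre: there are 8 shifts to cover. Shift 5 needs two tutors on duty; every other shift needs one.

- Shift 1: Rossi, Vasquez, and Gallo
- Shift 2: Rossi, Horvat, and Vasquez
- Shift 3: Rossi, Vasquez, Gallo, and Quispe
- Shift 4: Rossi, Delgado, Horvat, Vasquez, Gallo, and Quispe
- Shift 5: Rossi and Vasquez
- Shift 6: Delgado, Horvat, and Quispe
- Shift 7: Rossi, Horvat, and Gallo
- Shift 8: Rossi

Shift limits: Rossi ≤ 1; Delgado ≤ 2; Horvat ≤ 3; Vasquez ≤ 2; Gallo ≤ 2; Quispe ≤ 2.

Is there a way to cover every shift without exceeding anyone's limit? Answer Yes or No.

No

Total capacity is 12 and 9 slots are needed, so capacity alone doesn't rule it out.
Shifts {Shift 5, Shift 8} need 3 worker-slots in total, but the tutors available for any of those shifts (Rossi and Vasquez) can supply at most 2 among them. So no valid schedule exists.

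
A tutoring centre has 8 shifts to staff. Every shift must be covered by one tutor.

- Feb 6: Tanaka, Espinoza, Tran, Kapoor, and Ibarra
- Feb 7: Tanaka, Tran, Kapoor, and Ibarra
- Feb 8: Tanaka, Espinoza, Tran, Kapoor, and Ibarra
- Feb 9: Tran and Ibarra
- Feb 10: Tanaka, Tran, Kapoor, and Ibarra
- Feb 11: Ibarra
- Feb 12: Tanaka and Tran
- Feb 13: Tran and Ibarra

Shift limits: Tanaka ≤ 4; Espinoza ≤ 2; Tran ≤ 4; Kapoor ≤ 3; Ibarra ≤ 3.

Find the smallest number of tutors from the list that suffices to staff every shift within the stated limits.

3

8 slots to fill and no one can take more than 4, so at least ⌈8/4⌉ = 2 tutors are needed.
No set of 2 tutors can cover every shift (each such set leaves at least one shift with no one available or exceeds a cap).
Tanaka, Espinoza, and Ibarra alone can cover everything: Feb 6→Tanaka, Feb 7→Tanaka, Feb 8→Espinoza, Feb 9→Ibarra, Feb 10→Tanaka, Feb 11→Ibarra, Feb 12→Tanaka, Feb 13→Ibarra.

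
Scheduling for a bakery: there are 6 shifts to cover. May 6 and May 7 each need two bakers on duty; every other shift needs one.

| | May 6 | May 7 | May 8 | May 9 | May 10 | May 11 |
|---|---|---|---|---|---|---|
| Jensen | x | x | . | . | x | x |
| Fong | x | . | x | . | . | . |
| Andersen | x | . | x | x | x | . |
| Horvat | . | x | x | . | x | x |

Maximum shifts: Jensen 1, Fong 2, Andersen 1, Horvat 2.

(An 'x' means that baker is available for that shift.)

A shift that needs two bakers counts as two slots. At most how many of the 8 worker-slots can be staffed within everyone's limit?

Total capacity across all bakers is 1+2+1+2 = 6, and 8 slots are needed, so at most 6 can be filled.
An assignment achieving 6: May 6→Fong, May 7→Jensen+Horvat, May 8→Fong, May 9→Andersen, May 11→Horvat.
Loads: Jensen 1/1, Fong 2/2, Andersen 1/1, Horvat 2/2.

6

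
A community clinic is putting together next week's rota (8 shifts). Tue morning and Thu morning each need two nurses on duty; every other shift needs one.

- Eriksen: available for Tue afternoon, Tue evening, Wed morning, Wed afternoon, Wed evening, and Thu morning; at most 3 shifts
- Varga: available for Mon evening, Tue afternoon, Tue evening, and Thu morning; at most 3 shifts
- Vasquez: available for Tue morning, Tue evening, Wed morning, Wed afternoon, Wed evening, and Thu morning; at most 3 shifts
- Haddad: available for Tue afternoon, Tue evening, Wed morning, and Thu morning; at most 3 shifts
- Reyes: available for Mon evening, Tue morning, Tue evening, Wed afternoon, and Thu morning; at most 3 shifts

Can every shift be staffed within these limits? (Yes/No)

Tue morning can only be covered by Vasquez and Reyes, so that assignment is forced.
One valid schedule: Mon evening→Varga, Tue morning→Vasquez+Reyes, Tue afternoon→Eriksen, Tue evening→Varga, Wed morning→Eriksen, Wed afternoon→Vasquez, Wed evening→Eriksen, Thu morning→Varga+Vasquez.
Loads: Eriksen 3/3, Varga 3/3, Vasquez 3/3, Haddad 0/3, Reyes 1/3 — all within limits.

Yes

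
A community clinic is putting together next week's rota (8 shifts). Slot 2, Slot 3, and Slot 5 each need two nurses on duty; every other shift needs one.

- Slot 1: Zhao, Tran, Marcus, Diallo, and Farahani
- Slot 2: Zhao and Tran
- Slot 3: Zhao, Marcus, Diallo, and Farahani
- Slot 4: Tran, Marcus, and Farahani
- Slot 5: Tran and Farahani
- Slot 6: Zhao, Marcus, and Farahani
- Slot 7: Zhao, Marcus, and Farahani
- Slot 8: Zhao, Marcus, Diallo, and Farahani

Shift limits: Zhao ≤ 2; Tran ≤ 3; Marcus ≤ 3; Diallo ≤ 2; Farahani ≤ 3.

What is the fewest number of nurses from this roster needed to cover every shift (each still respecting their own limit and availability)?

11 slots to fill and no one can take more than 3, so at least ⌈11/3⌉ = 4 nurses are needed.
Zhao, Tran, Marcus, and Farahani alone can cover everything: Slot 1→Farahani, Slot 2→Zhao+Tran, Slot 3→Zhao+Marcus, Slot 4→Tran, Slot 5→Tran+Farahani, Slot 6→Marcus, Slot 7→Marcus, Slot 8→Farahani.

4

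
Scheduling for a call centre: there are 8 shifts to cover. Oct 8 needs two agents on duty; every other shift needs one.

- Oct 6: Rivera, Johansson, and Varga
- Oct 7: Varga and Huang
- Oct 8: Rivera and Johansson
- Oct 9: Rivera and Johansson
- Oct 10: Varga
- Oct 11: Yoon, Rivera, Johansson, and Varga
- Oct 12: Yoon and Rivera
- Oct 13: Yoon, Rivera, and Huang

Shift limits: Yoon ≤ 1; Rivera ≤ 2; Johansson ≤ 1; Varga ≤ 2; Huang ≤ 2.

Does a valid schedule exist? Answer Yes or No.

Total capacity is 1+2+1+2+2 = 8 but 9 worker-slots are needed — infeasible.

No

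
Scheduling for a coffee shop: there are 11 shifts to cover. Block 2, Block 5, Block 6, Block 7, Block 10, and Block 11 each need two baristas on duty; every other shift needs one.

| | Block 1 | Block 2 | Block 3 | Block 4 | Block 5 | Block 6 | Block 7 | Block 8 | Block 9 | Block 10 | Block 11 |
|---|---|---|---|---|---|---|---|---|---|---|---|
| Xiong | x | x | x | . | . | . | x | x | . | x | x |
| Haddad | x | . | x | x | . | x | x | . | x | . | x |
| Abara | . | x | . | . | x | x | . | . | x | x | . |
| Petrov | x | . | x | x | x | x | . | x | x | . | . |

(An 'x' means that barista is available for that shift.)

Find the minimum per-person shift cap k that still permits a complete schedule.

5

With 4 baristas and 17 worker-slots to fill, someone must work at least ⌈17/4⌉ = 5 shifts, so k ≥ 5.
k = 5 works: Block 1→Haddad, Block 2→Xiong+Abara, Block 3→Haddad, Block 4→Haddad, Block 5→Abara+Petrov, Block 6→Abara+Petrov, Block 7→Xiong+Haddad, Block 8→Xiong, Block 9→Abara, Block 10→Xiong+Abara, Block 11→Xiong+Haddad.
Loads: Xiong 5, Haddad 5, Abara 5, Petrov 2 — all ≤ 5.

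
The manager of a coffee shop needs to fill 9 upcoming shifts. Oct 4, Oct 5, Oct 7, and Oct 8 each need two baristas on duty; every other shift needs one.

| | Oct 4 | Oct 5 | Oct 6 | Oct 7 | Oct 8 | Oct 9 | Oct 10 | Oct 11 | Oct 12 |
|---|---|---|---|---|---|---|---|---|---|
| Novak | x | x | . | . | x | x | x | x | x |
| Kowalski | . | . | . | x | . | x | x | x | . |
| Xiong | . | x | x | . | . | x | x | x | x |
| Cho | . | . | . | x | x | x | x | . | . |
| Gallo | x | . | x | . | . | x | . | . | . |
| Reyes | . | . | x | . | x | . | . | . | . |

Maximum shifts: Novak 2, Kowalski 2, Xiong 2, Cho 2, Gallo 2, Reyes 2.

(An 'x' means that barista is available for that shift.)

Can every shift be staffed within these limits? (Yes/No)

Total capacity is 2+2+2+2+2+2 = 12 but 13 worker-slots are needed — infeasible.

No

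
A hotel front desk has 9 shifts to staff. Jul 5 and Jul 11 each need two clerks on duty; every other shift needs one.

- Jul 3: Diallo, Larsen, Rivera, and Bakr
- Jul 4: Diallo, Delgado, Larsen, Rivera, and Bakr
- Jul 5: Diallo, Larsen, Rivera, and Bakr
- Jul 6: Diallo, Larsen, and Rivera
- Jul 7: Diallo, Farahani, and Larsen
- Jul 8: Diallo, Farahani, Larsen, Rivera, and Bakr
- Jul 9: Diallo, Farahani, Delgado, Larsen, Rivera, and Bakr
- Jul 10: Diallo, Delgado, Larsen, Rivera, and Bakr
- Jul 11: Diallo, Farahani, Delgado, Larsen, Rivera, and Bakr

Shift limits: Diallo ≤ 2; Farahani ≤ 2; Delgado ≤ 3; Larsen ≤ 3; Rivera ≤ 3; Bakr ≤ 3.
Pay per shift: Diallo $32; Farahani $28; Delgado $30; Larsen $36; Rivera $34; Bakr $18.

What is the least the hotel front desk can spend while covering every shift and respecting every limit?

Picking the cheapest available clerk for each shift independently would cost $246, but that ignores the shift limits.
An optimal schedule: Jul 3→Bakr, Jul 4→Bakr, Jul 5→Diallo+Rivera, Jul 6→Diallo, Jul 7→Farahani, Jul 8→Bakr, Jul 9→Delgado, Jul 10→Delgado, Jul 11→Farahani+Delgado.
Total: 18 + 18 + 32 + 34 + 32 + 28 + 18 + 30 + 30 + 28 + 30 = $298.

$298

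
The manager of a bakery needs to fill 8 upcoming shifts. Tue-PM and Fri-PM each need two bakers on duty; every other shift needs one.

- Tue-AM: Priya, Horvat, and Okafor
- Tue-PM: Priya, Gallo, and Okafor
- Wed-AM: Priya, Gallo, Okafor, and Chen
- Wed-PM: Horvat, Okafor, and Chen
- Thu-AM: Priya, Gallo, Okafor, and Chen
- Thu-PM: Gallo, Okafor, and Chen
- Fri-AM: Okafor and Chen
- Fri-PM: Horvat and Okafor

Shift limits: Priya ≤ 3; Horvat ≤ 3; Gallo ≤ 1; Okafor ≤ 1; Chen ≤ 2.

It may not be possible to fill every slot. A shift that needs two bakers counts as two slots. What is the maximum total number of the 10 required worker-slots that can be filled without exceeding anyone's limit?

Total capacity across all bakers is 3+3+1+1+2 = 10, and 10 slots are needed, so at most 10 can be filled.
An assignment achieving 10: Tue-AM→Horvat, Tue-PM→Priya+Gallo, Wed-AM→Priya, Wed-PM→Horvat, Thu-AM→Priya, Thu-PM→Chen, Fri-AM→Chen, Fri-PM→Horvat+Okafor.
Loads: Priya 3/3, Horvat 3/3, Gallo 1/1, Okafor 1/1, Chen 2/2.

10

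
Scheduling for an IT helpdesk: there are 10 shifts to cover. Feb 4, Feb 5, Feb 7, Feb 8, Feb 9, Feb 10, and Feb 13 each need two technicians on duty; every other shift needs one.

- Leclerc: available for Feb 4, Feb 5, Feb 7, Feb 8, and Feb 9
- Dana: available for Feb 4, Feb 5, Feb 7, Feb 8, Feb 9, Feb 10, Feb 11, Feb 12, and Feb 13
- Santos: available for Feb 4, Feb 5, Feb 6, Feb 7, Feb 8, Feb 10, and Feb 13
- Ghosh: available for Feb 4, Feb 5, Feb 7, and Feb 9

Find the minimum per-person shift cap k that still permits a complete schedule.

5

With 4 technicians and 17 worker-slots to fill, someone must work at least ⌈17/4⌉ = 5 shifts, so k ≥ 5.
k = 5 works: Feb 4→Leclerc+Santos, Feb 5→Leclerc+Santos, Feb 6→Santos, Feb 7→Leclerc+Ghosh, Feb 8→Leclerc+Dana, Feb 9→Leclerc+Ghosh, Feb 10→Dana+Santos, Feb 11→Dana, Feb 12→Dana, Feb 13→Dana+Santos.
Loads: Leclerc 5, Dana 5, Santos 5, Ghosh 2 — all ≤ 5.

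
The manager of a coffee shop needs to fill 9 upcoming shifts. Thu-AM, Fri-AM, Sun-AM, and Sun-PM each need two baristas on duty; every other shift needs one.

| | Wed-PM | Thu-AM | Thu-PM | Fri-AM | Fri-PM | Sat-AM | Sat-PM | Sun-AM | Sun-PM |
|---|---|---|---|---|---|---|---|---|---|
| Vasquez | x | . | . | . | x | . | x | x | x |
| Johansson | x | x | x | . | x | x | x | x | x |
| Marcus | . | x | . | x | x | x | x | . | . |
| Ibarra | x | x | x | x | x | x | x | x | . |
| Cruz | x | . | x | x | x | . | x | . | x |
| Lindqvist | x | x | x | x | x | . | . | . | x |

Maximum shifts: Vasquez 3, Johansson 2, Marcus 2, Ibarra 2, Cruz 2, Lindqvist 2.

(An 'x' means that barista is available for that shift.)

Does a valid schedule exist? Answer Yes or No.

Yes

One valid schedule: Wed-PM→Vasquez, Thu-AM→Marcus+Ibarra, Thu-PM→Ibarra, Fri-AM→Marcus+Cruz, Fri-PM→Lindqvist, Sat-AM→Johansson, Sat-PM→Vasquez, Sun-AM→Vasquez+Johansson, Sun-PM→Cruz+Lindqvist.
Loads: Vasquez 3/3, Johansson 2/2, Marcus 2/2, Ibarra 2/2, Cruz 2/2, Lindqvist 2/2 — all within limits.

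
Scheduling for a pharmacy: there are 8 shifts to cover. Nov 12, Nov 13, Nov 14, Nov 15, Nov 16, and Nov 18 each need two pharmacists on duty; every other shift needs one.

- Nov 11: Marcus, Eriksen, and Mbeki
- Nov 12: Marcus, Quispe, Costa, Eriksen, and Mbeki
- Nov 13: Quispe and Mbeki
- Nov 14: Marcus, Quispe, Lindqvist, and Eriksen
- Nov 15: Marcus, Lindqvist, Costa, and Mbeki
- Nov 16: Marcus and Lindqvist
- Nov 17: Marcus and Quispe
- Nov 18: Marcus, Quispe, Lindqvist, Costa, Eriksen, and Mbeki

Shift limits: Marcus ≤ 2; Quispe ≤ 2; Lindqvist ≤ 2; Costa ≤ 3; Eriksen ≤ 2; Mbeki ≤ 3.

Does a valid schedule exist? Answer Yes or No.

Nov 13 can only be covered by Quispe and Mbeki, so that assignment is forced.
Nov 16 can only be covered by Marcus and Lindqvist, so that assignment is forced.
One valid schedule: Nov 11→Eriksen, Nov 12→Costa+Eriksen, Nov 13→Quispe+Mbeki, Nov 14→Quispe+Lindqvist, Nov 15→Costa+Mbeki, Nov 16→Marcus+Lindqvist, Nov 17→Marcus, Nov 18→Costa+Mbeki.
Loads: Marcus 2/2, Quispe 2/2, Lindqvist 2/2, Costa 3/3, Eriksen 2/2, Mbeki 3/3 — all within limits.

Yes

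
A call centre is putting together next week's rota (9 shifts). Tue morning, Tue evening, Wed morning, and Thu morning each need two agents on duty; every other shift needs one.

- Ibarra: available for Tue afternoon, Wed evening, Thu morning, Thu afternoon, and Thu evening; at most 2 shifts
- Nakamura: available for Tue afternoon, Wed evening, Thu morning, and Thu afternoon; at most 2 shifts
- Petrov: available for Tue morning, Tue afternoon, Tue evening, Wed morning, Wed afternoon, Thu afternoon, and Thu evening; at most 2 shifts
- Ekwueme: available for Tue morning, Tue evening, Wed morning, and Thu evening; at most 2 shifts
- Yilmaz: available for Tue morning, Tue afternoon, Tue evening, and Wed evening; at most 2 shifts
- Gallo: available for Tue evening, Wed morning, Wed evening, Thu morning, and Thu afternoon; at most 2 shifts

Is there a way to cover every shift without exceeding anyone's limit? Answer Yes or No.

Total capacity is 2+2+2+2+2+2 = 12 but 13 worker-slots are needed — infeasible.

No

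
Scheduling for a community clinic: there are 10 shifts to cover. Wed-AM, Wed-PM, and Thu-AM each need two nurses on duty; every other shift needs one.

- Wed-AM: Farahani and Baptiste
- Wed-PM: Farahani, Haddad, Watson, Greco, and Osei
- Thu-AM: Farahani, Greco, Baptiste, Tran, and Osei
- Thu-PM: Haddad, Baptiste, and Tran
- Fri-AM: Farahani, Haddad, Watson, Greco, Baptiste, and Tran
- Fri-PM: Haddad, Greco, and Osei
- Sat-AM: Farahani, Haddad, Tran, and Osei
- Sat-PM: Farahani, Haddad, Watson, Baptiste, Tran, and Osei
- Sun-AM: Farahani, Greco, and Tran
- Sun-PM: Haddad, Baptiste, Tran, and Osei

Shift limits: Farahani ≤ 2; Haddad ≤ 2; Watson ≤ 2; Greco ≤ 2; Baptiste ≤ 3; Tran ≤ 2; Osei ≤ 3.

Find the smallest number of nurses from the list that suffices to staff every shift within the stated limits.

13 slots to fill and no one can take more than 3, so at least ⌈13/3⌉ = 5 nurses are needed.
Any 5 nurses together have capacity at most 3+3+2+2+2 = 12 < 13 slots, so 5 can never suffice.
Farahani, Haddad, Watson, Greco, Baptiste, and Tran alone can cover everything: Wed-AM→Farahani+Baptiste, Wed-PM→Watson+Greco, Thu-AM→Baptiste+Tran, Thu-PM→Haddad, Fri-AM→Tran, Fri-PM→Haddad, Sat-AM→Farahani, Sat-PM→Watson, Sun-AM→Greco, Sun-PM→Baptiste.

6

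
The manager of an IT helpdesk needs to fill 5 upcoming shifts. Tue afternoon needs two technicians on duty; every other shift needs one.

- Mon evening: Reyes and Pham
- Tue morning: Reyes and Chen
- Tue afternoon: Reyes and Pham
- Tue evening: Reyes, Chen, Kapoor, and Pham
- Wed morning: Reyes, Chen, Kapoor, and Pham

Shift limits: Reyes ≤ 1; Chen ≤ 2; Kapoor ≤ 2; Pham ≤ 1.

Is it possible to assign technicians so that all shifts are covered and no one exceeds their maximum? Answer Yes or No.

Total capacity is 6 and 6 slots are needed, so capacity alone doesn't rule it out.
Shifts {Mon evening, Tue afternoon} need 3 worker-slots in total, but the technicians available for any of those shifts (Reyes and Pham) can supply at most 2 among them. So no valid schedule exists.

No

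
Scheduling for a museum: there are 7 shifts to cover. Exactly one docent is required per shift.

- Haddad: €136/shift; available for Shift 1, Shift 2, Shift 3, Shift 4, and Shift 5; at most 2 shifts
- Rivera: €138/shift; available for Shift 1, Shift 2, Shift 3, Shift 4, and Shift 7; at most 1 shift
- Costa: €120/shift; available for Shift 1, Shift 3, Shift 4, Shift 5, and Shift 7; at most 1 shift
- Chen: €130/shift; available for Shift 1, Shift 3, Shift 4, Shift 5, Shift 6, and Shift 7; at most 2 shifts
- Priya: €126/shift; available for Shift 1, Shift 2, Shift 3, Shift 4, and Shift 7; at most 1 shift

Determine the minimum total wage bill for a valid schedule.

Shift 6 can only be covered by Chen, so that assignment is forced.
Picking the cheapest available docent for each shift independently would cost €856, but that ignores the shift limits.
An optimal schedule: Shift 1→Costa, Shift 2→Haddad, Shift 3→Chen, Shift 4→Priya, Shift 5→Haddad, Shift 6→Chen, Shift 7→Rivera.
Total: 120 + 136 + 130 + 126 + 136 + 130 + 138 = €916.

€916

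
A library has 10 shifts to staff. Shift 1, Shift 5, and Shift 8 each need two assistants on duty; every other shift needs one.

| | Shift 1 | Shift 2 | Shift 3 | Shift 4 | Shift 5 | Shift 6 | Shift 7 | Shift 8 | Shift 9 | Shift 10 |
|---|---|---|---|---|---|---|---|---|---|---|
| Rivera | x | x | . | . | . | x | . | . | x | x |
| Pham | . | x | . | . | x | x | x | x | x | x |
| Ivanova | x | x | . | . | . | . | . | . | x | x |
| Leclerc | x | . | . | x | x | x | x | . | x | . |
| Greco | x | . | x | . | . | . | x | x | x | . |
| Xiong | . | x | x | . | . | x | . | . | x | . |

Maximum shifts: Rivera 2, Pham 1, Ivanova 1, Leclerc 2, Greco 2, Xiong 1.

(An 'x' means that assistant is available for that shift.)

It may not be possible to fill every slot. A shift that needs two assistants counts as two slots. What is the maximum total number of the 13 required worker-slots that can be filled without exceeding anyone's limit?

9

Total capacity across all assistants is 2+1+1+2+2+1 = 9, and 13 slots are needed, so at most 9 can be filled.
An assignment achieving 9: Shift 1→Rivera+Ivanova, Shift 2→Xiong, Shift 3→Greco, Shift 4→Leclerc, Shift 5→Pham+Leclerc, Shift 8→Greco, Shift 10→Rivera.
Loads: Rivera 2/2, Pham 1/1, Ivanova 1/1, Leclerc 2/2, Greco 2/2, Xiong 1/1.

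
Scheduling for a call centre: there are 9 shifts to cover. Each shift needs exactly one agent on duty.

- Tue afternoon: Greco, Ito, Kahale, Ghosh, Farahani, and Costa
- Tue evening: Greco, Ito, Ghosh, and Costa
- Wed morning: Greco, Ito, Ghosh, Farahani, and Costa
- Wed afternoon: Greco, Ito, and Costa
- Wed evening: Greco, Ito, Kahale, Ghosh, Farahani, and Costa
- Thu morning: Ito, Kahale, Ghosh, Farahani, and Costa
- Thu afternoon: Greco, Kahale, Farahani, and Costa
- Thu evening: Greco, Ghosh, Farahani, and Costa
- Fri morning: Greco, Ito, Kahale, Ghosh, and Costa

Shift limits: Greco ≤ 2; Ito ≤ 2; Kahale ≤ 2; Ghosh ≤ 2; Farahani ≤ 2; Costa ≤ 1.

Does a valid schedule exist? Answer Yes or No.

Yes

One valid schedule: Tue afternoon→Ghosh, Tue evening→Greco, Wed morning→Ito, Wed afternoon→Greco, Wed evening→Farahani, Thu morning→Ito, Thu afternoon→Kahale, Thu evening→Ghosh, Fri morning→Kahale.
Loads: Greco 2/2, Ito 2/2, Kahale 2/2, Ghosh 2/2, Farahani 1/2, Costa 0/1 — all within limits.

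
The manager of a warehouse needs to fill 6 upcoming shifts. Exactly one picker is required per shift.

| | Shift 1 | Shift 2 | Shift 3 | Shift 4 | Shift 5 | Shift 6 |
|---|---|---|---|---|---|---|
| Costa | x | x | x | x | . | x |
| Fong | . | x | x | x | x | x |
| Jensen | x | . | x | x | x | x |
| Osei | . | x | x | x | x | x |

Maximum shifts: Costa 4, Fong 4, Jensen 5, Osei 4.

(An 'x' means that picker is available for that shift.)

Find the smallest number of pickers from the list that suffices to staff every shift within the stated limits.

6 slots to fill and no one can take more than 5, so at least ⌈6/5⌉ = 2 pickers are needed.
Costa and Fong alone can cover everything: Shift 1→Costa, Shift 2→Costa, Shift 3→Costa, Shift 4→Costa, Shift 5→Fong, Shift 6→Fong.

2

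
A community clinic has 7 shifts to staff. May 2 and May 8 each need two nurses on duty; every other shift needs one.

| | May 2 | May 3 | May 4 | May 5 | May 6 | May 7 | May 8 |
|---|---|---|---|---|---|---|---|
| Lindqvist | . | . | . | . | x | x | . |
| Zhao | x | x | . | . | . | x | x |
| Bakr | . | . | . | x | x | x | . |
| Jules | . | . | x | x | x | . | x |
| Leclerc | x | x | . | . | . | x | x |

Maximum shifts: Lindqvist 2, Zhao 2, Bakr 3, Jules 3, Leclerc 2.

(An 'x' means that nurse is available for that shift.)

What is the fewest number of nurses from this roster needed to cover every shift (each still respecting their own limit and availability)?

4

9 slots to fill and no one can take more than 3, so at least ⌈9/3⌉ = 3 nurses are needed.
Any 3 nurses together have capacity at most 3+3+2 = 8 < 9 slots, so 3 can never suffice.
Lindqvist, Zhao, Jules, and Leclerc alone can cover everything: May 2→Zhao+Leclerc, May 3→Zhao, May 4→Jules, May 5→Jules, May 6→Lindqvist, May 7→Lindqvist, May 8→Jules+Leclerc.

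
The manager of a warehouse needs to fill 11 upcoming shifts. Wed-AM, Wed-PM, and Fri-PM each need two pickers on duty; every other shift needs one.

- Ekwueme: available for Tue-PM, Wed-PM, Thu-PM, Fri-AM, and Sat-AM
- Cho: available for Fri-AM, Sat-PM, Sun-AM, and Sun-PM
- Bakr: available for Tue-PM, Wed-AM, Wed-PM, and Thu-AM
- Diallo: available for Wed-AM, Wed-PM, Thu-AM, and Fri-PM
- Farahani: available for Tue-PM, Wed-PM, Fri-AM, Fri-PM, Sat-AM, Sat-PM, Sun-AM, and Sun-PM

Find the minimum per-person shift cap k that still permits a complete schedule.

3

With 5 pickers and 14 worker-slots to fill, someone must work at least ⌈14/5⌉ = 3 shifts, so k ≥ 3.
k = 3 works: Tue-PM→Ekwueme, Wed-AM→Bakr+Diallo, Wed-PM→Bakr+Diallo, Thu-AM→Bakr, Thu-PM→Ekwueme, Fri-AM→Farahani, Fri-PM→Diallo+Farahani, Sat-AM→Ekwueme, Sat-PM→Cho, Sun-AM→Cho, Sun-PM→Cho.
Loads: Ekwueme 3, Cho 3, Bakr 3, Diallo 3, Farahani 2 — all ≤ 3.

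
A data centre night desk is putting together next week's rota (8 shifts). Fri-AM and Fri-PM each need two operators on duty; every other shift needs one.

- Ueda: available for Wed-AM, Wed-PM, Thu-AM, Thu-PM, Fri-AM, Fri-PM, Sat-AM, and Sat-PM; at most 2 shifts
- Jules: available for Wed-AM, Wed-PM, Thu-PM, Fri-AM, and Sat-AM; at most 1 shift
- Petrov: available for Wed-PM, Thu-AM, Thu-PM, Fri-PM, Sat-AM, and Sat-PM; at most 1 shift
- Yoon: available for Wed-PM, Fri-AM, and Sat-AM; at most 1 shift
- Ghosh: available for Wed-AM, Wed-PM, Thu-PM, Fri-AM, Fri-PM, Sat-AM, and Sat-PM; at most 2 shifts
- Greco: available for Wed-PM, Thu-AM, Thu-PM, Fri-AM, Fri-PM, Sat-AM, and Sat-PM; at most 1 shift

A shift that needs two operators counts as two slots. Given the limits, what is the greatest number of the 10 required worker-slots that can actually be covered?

8

Total capacity across all operators is 2+1+1+1+2+1 = 8, and 10 slots are needed, so at most 8 can be filled.
An assignment achieving 8: Wed-AM→Ueda, Thu-AM→Ueda, Thu-PM→Jules, Fri-AM→Yoon+Greco, Fri-PM→Petrov+Ghosh, Sat-PM→Ghosh.
Loads: Ueda 2/2, Jules 1/1, Petrov 1/1, Yoon 1/1, Ghosh 2/2, Greco 1/1.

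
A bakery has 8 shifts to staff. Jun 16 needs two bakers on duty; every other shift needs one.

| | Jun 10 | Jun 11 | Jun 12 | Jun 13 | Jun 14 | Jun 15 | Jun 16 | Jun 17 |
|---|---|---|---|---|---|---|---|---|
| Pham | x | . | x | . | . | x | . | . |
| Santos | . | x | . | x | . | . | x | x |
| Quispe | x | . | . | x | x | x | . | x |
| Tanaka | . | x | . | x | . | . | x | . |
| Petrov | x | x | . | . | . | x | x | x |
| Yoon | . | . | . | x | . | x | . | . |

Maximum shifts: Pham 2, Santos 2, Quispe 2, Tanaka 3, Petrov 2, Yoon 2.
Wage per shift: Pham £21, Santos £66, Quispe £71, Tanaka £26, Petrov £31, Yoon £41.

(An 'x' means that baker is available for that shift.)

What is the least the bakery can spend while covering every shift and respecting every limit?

£294

Jun 12 can only be covered by Pham, so that assignment is forced.
Jun 14 can only be covered by Quispe, so that assignment is forced.
Picking the cheapest available baker for each shift independently would cost £274, but that ignores the shift limits.
An optimal schedule: Jun 10→Pham, Jun 11→Tanaka, Jun 12→Pham, Jun 13→Tanaka, Jun 14→Quispe, Jun 15→Yoon, Jun 16→Tanaka+Petrov, Jun 17→Petrov.
Total: 21 + 26 + 21 + 26 + 71 + 41 + 26 + 31 + 31 = £294.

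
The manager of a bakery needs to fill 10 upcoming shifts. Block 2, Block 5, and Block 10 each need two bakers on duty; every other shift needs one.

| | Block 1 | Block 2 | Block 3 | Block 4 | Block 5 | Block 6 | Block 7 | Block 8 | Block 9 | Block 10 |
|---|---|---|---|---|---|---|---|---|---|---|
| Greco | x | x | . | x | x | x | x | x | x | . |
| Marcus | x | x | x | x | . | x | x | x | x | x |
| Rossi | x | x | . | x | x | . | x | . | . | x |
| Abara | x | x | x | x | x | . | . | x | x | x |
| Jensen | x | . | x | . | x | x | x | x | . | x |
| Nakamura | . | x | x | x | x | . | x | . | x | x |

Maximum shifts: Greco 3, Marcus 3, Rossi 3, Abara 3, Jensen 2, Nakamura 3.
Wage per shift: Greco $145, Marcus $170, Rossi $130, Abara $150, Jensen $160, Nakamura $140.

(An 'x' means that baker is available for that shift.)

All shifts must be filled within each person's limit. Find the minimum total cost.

$1855

Picking the cheapest available baker for each shift independently would cost $1770, but that ignores the shift limits.
An optimal schedule: Block 1→Rossi, Block 2→Nakamura+Abara, Block 3→Nakamura, Block 4→Rossi, Block 5→Greco+Abara, Block 6→Greco, Block 7→Rossi, Block 8→Greco, Block 9→Nakamura, Block 10→Abara+Jensen.
Total: 130 + 140 + 150 + 140 + 130 + 145 + 150 + 145 + 130 + 145 + 140 + 150 + 160 = $1855.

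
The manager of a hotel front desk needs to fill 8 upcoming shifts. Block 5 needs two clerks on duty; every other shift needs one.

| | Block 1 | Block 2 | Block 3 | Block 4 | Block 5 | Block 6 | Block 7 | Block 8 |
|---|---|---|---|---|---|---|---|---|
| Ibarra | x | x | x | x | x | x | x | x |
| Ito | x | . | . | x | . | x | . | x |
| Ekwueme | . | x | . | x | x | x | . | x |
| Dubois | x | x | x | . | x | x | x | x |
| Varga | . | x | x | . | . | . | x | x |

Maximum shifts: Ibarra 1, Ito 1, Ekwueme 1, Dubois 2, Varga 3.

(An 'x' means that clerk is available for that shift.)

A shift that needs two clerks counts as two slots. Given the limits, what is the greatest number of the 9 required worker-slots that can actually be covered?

Total capacity across all clerks is 1+1+1+2+3 = 8, and 9 slots are needed, so at most 8 can be filled.
An assignment achieving 8: Block 1→Ibarra, Block 2→Varga, Block 3→Dubois, Block 4→Ito, Block 5→Ekwueme+Dubois, Block 7→Varga, Block 8→Varga.
Loads: Ibarra 1/1, Ito 1/1, Ekwueme 1/1, Dubois 2/2, Varga 3/3.

8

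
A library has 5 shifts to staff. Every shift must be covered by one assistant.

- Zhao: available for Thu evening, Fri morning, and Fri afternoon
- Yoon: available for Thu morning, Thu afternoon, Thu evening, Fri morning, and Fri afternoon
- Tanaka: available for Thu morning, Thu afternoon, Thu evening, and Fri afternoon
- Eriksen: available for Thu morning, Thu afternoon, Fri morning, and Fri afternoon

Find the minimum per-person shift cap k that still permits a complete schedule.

With 4 assistants and 5 worker-slots to fill, someone must work at least ⌈5/4⌉ = 2 shifts, so k ≥ 2.
k = 2 works: Thu morning→Yoon, Thu afternoon→Yoon, Thu evening→Zhao, Fri morning→Zhao, Fri afternoon→Tanaka.
Loads: Zhao 2, Yoon 2, Tanaka 1, Eriksen 0 — all ≤ 2.

2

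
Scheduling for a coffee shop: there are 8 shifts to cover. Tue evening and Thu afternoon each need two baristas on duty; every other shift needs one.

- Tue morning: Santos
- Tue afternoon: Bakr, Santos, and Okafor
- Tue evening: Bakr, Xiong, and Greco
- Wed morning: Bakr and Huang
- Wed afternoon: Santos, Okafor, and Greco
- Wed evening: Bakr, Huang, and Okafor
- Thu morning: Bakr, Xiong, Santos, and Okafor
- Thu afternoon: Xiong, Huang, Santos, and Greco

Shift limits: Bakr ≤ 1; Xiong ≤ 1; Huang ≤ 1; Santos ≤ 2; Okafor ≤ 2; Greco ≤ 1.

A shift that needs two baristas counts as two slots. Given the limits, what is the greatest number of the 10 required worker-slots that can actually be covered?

8

Total capacity across all baristas is 1+1+1+2+2+1 = 8, and 10 slots are needed, so at most 8 can be filled.
An assignment achieving 8: Tue morning→Santos, Tue afternoon→Santos, Tue evening→Xiong+Greco, Wed morning→Bakr, Wed afternoon→Okafor, Wed evening→Huang, Thu morning→Okafor.
Loads: Bakr 1/1, Xiong 1/1, Huang 1/1, Santos 2/2, Okafor 2/2, Greco 1/1.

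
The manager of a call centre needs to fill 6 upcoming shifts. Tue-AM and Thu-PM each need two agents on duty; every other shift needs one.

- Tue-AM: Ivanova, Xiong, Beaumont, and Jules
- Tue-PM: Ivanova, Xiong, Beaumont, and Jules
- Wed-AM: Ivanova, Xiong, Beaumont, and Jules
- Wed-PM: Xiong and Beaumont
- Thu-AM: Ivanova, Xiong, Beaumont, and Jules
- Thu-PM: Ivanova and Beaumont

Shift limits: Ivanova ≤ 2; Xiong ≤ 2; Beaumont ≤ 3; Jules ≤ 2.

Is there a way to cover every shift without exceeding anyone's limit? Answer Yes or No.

Yes

Thu-PM can only be covered by Ivanova and Beaumont, so that assignment is forced.
One valid schedule: Tue-AM→Beaumont+Jules, Tue-PM→Ivanova, Wed-AM→Xiong, Wed-PM→Xiong, Thu-AM→Beaumont, Thu-PM→Ivanova+Beaumont.
Loads: Ivanova 2/2, Xiong 2/2, Beaumont 3/3, Jules 1/2 — all within limits.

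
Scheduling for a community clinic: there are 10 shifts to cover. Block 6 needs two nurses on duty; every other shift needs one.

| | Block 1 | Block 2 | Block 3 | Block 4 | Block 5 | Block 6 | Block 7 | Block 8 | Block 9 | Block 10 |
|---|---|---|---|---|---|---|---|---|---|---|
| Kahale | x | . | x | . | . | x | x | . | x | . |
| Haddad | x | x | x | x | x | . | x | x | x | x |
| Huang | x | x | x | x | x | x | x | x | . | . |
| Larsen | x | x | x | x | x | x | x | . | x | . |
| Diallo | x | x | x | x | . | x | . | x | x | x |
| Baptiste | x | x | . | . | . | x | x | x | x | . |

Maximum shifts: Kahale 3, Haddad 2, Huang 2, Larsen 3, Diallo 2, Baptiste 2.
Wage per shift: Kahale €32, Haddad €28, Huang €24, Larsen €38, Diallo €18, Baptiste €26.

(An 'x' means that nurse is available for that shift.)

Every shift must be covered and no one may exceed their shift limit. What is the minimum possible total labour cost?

€288

Picking the cheapest available nurse for each shift independently would cost €216, but that ignores the shift limits.
An optimal schedule: Block 1→Kahale, Block 2→Baptiste, Block 3→Haddad, Block 4→Diallo, Block 5→Huang, Block 6→Baptiste+Kahale, Block 7→Haddad, Block 8→Huang, Block 9→Kahale, Block 10→Diallo.
Total: 32 + 26 + 28 + 18 + 24 + 26 + 32 + 28 + 24 + 32 + 18 = €288.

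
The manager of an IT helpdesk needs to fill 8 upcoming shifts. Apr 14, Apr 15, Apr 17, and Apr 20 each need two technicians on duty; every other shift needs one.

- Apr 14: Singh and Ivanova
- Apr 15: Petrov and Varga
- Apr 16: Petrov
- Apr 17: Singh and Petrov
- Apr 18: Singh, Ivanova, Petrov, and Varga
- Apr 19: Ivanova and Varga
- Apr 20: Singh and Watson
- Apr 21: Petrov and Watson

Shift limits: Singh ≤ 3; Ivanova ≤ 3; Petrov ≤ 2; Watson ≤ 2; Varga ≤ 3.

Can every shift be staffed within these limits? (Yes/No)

Total capacity is 13 and 12 slots are needed, so capacity alone doesn't rule it out.
Shifts {Apr 15, Apr 16, Apr 17} need 5 worker-slots in total, but the technicians available for any of those shifts (Singh, Petrov, and Varga) can supply at most 4 among them. So no valid schedule exists.

No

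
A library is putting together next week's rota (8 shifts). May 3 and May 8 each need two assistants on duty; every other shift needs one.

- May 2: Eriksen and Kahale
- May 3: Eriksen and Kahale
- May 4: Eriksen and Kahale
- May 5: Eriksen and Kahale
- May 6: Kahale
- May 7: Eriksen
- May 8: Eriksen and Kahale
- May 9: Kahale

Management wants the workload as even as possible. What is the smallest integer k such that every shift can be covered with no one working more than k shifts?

With 2 assistants and 10 worker-slots to fill, someone must work at least ⌈10/2⌉ = 5 shifts, so k ≥ 5.
k = 5 works: May 2→Eriksen, May 3→Eriksen+Kahale, May 4→Eriksen, May 5→Kahale, May 6→Kahale, May 7→Eriksen, May 8→Eriksen+Kahale, May 9→Kahale.
Loads: Eriksen 5, Kahale 5 — all ≤ 5.

5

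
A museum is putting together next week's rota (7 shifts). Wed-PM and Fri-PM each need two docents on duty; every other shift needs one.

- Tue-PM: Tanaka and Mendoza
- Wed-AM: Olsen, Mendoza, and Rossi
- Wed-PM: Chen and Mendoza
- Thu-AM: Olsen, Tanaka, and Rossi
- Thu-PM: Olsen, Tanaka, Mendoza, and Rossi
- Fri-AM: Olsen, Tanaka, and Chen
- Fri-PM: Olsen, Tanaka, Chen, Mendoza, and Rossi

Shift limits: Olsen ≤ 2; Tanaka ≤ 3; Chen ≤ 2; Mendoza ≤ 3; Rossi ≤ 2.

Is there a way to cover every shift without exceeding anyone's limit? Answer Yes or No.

Wed-PM can only be covered by Chen and Mendoza, so that assignment is forced.
One valid schedule: Tue-PM→Tanaka, Wed-AM→Olsen, Wed-PM→Chen+Mendoza, Thu-AM→Olsen, Thu-PM→Tanaka, Fri-AM→Tanaka, Fri-PM→Chen+Mendoza.
Loads: Olsen 2/2, Tanaka 3/3, Chen 2/2, Mendoza 2/3, Rossi 0/2 — all within limits.

Yes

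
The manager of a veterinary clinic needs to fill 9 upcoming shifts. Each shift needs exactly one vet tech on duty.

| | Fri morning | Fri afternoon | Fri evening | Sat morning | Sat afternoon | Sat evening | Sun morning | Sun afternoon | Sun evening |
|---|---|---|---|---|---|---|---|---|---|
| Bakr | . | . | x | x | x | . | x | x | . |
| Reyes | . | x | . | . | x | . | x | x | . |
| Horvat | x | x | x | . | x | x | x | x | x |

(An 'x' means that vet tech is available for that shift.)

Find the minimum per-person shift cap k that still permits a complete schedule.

3

With 3 vet techs and 9 worker-slots to fill, someone must work at least ⌈9/3⌉ = 3 shifts, so k ≥ 3.
k = 3 works: Fri morning→Horvat, Fri afternoon→Reyes, Fri evening→Bakr, Sat morning→Bakr, Sat afternoon→Bakr, Sat evening→Horvat, Sun morning→Reyes, Sun afternoon→Reyes, Sun evening→Horvat.
Loads: Bakr 3, Reyes 3, Horvat 3 — all ≤ 3.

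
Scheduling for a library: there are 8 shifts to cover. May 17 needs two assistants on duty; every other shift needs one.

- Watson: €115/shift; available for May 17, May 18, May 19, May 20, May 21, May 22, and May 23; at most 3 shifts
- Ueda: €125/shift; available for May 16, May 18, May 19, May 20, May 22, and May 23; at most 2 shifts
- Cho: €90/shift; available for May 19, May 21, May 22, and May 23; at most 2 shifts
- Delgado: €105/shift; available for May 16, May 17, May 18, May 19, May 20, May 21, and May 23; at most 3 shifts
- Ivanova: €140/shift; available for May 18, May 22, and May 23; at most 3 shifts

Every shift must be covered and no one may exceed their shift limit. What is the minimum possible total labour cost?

€965

May 17 can only be covered by Watson and Delgado, so that assignment is forced.
Picking the cheapest available assistant for each shift independently would cost €895, but that ignores the shift limits.
An optimal schedule: May 16→Delgado, May 17→Delgado+Watson, May 18→Watson, May 19→Cho, May 20→Delgado, May 21→Cho, May 22→Watson, May 23→Ueda.
Total: 105 + 105 + 115 + 115 + 90 + 105 + 90 + 115 + 125 = €965.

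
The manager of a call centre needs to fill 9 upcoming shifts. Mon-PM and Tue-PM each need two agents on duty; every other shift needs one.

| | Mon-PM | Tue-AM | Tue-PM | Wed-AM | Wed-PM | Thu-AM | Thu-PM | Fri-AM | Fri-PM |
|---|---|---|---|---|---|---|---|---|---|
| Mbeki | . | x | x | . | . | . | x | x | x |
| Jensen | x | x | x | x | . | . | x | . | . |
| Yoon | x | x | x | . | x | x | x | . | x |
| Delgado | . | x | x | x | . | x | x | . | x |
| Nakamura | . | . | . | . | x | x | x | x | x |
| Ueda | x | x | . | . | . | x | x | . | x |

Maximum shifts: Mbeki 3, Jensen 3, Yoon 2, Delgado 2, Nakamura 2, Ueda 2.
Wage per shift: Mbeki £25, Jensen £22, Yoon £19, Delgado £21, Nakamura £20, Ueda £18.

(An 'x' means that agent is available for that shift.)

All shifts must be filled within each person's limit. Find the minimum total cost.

£222

Picking the cheapest available agent for each shift independently would cost £209, but that ignores the shift limits.
An optimal schedule: Mon-PM→Ueda+Yoon, Tue-AM→Jensen, Tue-PM→Delgado+Jensen, Wed-AM→Delgado, Wed-PM→Yoon, Thu-AM→Ueda, Thu-PM→Jensen, Fri-AM→Nakamura, Fri-PM→Nakamura.
Total: 18 + 19 + 22 + 21 + 22 + 21 + 19 + 18 + 22 + 20 + 20 = £222.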